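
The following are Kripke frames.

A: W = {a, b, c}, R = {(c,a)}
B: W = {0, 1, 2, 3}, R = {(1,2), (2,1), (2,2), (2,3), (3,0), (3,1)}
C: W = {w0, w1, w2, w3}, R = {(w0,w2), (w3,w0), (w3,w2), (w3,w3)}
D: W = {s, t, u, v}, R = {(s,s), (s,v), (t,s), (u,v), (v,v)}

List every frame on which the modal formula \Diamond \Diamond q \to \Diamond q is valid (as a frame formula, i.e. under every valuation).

A, C

This is the axiom for transitivity; its first-order frame correspondent is \forall x \forall y \forall z (Rxy \wedge Ryz \to Rxz).
A: condition met.
B: fails — R31 and R12 but not R32.
C: condition met.
D: fails — Rts and Rsv but not Rtv.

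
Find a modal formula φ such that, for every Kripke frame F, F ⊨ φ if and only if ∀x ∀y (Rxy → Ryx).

r → □◇r

A defining formula is r → □◇r (the B axiom).
Suppose r→□◇r is valid. Take Rxy and set V(r)={x}. Then r at x, so □◇r at x, so ◇r at y, so some z with Ryz has r; z=x, i.e. Ryx.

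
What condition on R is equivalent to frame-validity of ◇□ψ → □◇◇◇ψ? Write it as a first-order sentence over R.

This is a Sahlqvist (Geach-type) schema ◇^1□^1ψ → □^1◇^3ψ.
Minimal-valuation argument: fix x; take any y with xR^1y and any z with xR^1z. Set V(ψ) to the set of worlds R-reachable from y in exactly 1 step. Then □^1ψ holds at y, so the antecedent holds at x; validity forces ◇^3ψ at z, giving a w with zR^3w and yR^1w.
First-order correspondent: ∀x ∀y ∀z ((xRy ∧ xRz) → ∃w (yRw ∧ zR³w)).

∀x ∀y ∀z ((xRy ∧ xRz) → ∃w (yRw ∧ zR³w))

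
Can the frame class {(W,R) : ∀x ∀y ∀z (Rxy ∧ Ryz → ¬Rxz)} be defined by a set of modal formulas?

No — not modally definable

If a class were modally definable it would be closed under surjective bounded morphisms (Goldblatt–Thomason).
The 7-cycle (worlds w0,w1,w2,w3,w4,w5,w6 with w0→w1→w2→w3→w4→w5→w6→w0) is intransitive. Mapping every world to a single reflexive point • is a surjective bounded morphism; the reflexive point is not intransitive (R••∧R•• but R••).
So no modal formula (or set of formulas) defines exactly the intransitive frames.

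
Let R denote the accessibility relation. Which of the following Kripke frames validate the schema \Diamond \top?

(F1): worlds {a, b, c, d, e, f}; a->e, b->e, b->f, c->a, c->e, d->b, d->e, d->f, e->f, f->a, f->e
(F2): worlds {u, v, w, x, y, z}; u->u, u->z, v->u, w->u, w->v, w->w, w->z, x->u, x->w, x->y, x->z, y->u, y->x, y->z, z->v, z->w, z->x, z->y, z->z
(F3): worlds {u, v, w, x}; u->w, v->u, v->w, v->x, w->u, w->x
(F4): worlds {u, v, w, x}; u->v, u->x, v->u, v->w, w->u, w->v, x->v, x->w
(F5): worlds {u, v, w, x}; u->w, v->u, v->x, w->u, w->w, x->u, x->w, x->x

The schema corresponds to seriality: \forall x \exists y Rxy.
(F1): condition met.
(F2): condition met.
(F3): fails — world x has no successor.
(F4): condition met.
(F5): condition met.

(F1), (F2), (F4), (F5)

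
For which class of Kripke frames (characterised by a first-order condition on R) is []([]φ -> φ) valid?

This schema is the T□ axiom.
It corresponds to shift-reflexivity: forall x forall y (Rxy -> Ryy).

Shift-reflexivity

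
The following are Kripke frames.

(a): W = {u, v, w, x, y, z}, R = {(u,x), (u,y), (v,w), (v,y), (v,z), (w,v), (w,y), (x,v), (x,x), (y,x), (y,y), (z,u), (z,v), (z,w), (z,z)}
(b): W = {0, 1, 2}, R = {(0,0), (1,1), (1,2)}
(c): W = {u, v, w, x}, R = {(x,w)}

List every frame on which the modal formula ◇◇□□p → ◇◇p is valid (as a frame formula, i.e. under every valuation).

(a), (c)

Frame correspondent (Sahlqvist): ∀x ∀y (xR²y → ∃w (yR²w ∧ xR²w)) — i.e. a generalized confluence (Geach) condition.
(a): satisfies the condition.
(b): fails — 1R²2 but no w with 2R²w and 1R²w.
(c): satisfies the condition.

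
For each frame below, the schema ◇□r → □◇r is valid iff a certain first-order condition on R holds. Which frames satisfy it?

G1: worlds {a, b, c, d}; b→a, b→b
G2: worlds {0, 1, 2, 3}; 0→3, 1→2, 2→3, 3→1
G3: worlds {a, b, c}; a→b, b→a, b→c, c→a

Frame correspondent (Sahlqvist): ∀x ∀y ∀z (Rxy ∧ Rxz → ∃w (Ryw ∧ Rzw)) — i.e. convergence.
G1: fails — Rba and Rba but a and a have no common successor.
G2: satisfies the condition.
G3: fails — Rba and Rbc but a and c have no common successor.

G2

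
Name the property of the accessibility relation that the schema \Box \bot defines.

Emptiness of R

□⊥ is valid iff no world has any successor (otherwise □⊥ fails at any world with one).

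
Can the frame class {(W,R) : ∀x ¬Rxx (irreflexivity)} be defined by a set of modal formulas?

Modal frame validity is preserved under surjective bounded morphisms.
The 3-cycle (worlds w0,w1,w2 with w0→w1→w2→w0) is irreflexive, and the map sending every world to a single reflexive point • is a surjective bounded morphism (forth: every edge maps to (•,•); back: every world has a successor). So any modal formula valid on the 3-cycle is also valid on the reflexive point, which is not irreflexive.
So the class is not modally definable.

Not definable by any modal formula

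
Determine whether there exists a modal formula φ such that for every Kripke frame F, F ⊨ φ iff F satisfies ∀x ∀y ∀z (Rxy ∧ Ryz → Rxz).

Yes, by □p → □□p

This is a Sahlqvist condition; the 4 axiom □p → □□p defines it.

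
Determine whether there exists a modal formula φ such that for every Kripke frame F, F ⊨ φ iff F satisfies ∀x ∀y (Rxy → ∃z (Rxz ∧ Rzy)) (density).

Yes — defined by □□p → □p

The condition is density. A defining modal formula is □□p → □p.
Suppose □□p→□p is valid. Take Rxy and set V(p)={w : xR²w}. Then □□p at x, so □p at x, so p at y, i.e. ∃z(Rxz∧Rzy).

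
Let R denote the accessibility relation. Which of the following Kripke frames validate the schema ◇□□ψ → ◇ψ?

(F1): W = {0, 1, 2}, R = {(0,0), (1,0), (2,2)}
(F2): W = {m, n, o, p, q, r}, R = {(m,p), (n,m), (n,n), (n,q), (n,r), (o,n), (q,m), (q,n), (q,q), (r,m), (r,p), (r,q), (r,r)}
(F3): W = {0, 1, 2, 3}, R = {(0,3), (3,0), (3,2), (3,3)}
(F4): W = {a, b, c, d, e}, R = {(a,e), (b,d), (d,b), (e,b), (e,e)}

The schema corresponds to a generalized confluence (Geach) condition: ∀x ∀y (xRy → ∃w (yR²w ∧ xRw)).
(F1): condition met.
(F2): fails — mRp but no w with pR²w and mRw.
(F3): fails — 3R2 but no w with 2R²w and 3Rw.
(F4): condition met.
Valid on: (F1), (F4).

(F1), (F4)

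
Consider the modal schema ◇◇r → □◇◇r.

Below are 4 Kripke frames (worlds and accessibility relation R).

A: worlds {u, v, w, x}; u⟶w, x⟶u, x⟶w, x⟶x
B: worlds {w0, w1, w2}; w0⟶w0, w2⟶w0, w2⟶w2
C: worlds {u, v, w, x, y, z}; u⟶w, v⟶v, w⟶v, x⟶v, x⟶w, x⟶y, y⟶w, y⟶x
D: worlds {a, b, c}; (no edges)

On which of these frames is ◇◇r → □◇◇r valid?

D

Frame correspondent (Sahlqvist): ∀x ∀y ∀z ((xR²y ∧ xRz) → ∃w (y = w ∧ zR²w)) — i.e. a generalized confluence (Geach) condition.
A: fails — xR²u, xRu but no t with u=t and uR²t.
B: fails — w2R²w2, w2Rw0 but no w with w2=w and w0R²w.
C: fails — xR²w, xRv but no t with w=t and vR²t.
D: holds.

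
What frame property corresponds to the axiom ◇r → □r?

partial functionality

This schema is the CD axiom.
Its frame correspondent is partial functionality — ∀x ∀y ∀z (Rxy ∧ Rxz → y = z).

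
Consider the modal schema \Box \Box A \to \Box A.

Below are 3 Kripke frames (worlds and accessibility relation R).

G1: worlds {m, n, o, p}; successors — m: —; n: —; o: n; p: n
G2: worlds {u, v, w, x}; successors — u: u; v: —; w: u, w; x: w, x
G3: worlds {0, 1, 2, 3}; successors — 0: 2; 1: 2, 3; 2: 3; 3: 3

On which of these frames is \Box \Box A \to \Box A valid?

Frame correspondent (Sahlqvist): \forall x \forall y (Rxy \to \exists z (Rxz \wedge Rzy)) — i.e. density.
G1: fails — Ron but no z with Roz and Rzn.
G2: ✓.
G3: fails — R02 but no z with R0z and Rz2.

G2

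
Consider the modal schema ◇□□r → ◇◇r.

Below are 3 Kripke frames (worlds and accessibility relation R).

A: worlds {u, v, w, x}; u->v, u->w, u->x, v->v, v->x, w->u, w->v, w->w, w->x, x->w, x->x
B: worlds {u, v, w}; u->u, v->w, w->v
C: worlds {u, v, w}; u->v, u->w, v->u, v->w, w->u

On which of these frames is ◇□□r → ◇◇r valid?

A, C

The schema corresponds to a generalized confluence (Geach) condition: ∀x ∀y (xRy → ∃w (yR²w ∧ xR²w)).
A: holds.
B: fails — vRw but no t with wR²t and vR²t.
C: holds.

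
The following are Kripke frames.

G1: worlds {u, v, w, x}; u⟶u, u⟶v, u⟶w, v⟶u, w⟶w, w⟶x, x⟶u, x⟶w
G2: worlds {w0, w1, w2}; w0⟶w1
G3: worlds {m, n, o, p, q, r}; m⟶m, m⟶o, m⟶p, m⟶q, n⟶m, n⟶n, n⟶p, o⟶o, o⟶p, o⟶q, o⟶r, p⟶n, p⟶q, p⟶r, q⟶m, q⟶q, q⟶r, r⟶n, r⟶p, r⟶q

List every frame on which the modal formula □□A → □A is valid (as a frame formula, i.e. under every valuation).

This is the axiom for density; its first-order frame correspondent is ∀x ∀y (Rxy → ∃z (Rxz ∧ Rzy)).
G1: holds.
G2: fails — Rw0w1 but no z with Rw0z and Rzw1.
G3: holds.

G1, G3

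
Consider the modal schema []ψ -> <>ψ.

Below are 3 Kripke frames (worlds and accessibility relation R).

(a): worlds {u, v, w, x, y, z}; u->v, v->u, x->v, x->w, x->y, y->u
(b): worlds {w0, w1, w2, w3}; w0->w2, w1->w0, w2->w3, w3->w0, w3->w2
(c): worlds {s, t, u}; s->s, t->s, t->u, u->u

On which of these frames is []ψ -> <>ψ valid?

(b), (c)

Frame correspondent (Sahlqvist): forall x exists y Rxy — i.e. seriality.
(a): fails — world w has no successor.
(b): condition met.
(c): condition met.
Valid on: (b), (c).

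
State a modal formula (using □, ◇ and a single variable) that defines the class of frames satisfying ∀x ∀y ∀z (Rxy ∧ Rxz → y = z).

◇r → □r

This is partial functionality; the standard corresponding axiom is CD: ◇r → □r.
Suppose ◇r→□r is valid. Take Rxy, Rxz and set V(r)={y}. Then ◇r at x, so □r at x, so r at z, i.e. z=y.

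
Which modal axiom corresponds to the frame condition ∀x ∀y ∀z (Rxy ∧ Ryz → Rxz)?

□ψ → □□ψ

The condition is transitivity. The 4 schema □ψ → □□ψ defines it.
Suppose □ψ→□□ψ is valid. Take Rxy, Ryz and set V(ψ)={w : Rxw}. Then □ψ at x, so □□ψ at x, so □ψ at y, so ψ at z, i.e. Rxz.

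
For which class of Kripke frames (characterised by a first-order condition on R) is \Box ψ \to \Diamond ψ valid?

seriality

This is the D axiom.
It corresponds to seriality: \forall x \exists y Rxy.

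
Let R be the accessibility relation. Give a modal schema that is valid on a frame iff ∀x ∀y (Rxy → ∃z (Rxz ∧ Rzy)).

This is density; the standard corresponding axiom is C4: □□q → □q.
Suppose □□q→□q is valid. Take Rxy and set V(q)={w : xR²w}. Then □□q at x, so □q at x, so q at y, i.e. ∃z(Rxz∧Rzy).

□□q → □q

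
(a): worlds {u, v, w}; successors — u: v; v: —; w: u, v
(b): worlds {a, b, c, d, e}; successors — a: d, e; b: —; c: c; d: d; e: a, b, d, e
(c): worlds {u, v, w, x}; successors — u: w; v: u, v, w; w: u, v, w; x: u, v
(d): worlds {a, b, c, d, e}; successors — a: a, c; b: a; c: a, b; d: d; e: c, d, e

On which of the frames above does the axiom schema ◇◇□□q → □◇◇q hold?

(c)

Frame correspondent (Sahlqvist): ∀x ∀y ∀z ((xR²y ∧ xRz) → ∃w (yR²w ∧ zR²w)) — i.e. a generalized confluence (Geach) condition.
(a): fails — wR²v, wRu but no t with vR²t and uR²t.
(b): fails — aR²b, aRd but no w with bR²w and dR²w.
(c): ✓.
(d): fails — eR²a, eRd but no w with aR²w and dR²w.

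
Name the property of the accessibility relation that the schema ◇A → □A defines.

partial functionality: ∀x ∀y ∀z (Rxy ∧ Rxz → y = z)

Suppose ◇A→□A is valid. Take Rxy, Rxz and set V(A)={y}. Then ◇A at x, so □A at x, so A at z, i.e. z=y.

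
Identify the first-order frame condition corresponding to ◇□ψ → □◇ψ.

convergence

Suppose ◇□ψ→□◇ψ is valid. Take Rxy, Rxz and set V(ψ)={w : Ryw}. Then □ψ at y so ◇□ψ at x, so □◇ψ at x, so ◇ψ at z, giving w with Rzw and Ryw.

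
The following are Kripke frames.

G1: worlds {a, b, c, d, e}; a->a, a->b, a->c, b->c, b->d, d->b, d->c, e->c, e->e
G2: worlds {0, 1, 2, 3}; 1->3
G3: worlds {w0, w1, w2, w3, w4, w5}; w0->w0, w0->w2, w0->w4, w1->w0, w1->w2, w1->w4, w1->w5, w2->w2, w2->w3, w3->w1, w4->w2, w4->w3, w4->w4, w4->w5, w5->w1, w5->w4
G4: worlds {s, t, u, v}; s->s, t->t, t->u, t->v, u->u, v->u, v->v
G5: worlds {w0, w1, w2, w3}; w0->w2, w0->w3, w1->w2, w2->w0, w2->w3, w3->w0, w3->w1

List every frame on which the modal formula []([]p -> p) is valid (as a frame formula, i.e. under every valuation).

This is the axiom for shift-reflexivity; its first-order frame correspondent is forall x forall y (Rxy -> Ryy).
G1: fails — Rbc but not Rcc.
G2: fails — R13 but not R33.
G3: fails — Rw1w5 but not Rw5w5.
G4: holds.
G5: fails — Rw1w2 but not Rw2w2.

G4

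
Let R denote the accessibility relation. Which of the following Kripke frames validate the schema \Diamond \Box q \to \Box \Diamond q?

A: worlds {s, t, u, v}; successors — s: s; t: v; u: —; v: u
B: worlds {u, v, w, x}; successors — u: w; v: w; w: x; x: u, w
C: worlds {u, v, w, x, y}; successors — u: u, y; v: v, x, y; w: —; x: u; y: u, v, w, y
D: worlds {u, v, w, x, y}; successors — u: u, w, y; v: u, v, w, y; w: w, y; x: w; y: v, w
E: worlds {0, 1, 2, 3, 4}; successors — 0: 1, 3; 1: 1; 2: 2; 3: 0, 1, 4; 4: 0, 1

Frame correspondent (Sahlqvist): \forall x \forall y \forall z (Rxy \wedge Rxz \to \exists w (Ryw \wedge Rzw)) — i.e. convergence.
A: fails — Rvu and Rvu but u and u have no common successor.
B: fails — Rxw and Rxu but w and u have no common successor.
C: fails — Rvv and Rvx but v and x have no common successor.
D: condition met.
E: condition met.

D, E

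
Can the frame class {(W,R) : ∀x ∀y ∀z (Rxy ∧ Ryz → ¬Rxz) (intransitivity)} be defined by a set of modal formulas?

Not definable by any modal formula

Any modally definable frame class is closed under surjective bounded morphisms.
The 3-cycle (worlds w0,w1,w2 with w0→w1→w2→w0) is intransitive. Mapping every world to a single reflexive point • is a surjective bounded morphism; the reflexive point is not intransitive (R••∧R•• but R••).
So the class is not modally definable.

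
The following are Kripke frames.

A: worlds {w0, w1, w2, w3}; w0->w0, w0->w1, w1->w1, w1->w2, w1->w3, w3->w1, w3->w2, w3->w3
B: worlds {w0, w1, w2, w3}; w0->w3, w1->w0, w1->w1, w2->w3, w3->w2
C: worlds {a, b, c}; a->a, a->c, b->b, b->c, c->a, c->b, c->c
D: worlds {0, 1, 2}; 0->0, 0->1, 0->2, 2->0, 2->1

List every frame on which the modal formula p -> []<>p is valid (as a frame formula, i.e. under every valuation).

C

The schema corresponds to symmetry: forall x forall y (Rxy -> Ryx).
A: fails — Rw1w2 but not Rw2w1.
B: fails — Rw1w0 but not Rw0w1.
C: holds.
D: fails — R01 but not R10.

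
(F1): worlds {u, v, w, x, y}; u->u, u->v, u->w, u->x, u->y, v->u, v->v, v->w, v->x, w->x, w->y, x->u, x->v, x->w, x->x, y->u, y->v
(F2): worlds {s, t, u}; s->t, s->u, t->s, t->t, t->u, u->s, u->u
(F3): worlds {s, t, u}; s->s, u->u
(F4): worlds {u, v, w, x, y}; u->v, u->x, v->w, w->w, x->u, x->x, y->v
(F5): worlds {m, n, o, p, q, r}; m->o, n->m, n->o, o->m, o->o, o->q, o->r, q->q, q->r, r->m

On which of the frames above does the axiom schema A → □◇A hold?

(F3)

The schema corresponds to symmetry: ∀x ∀y (Rxy → Ryx).
(F1): fails — Ruw but not Rwu.
(F2): fails — Rtu but not Rut.
(F3): satisfies the condition.
(F4): fails — Ruv but not Rvu.
(F5): fails — Rno but not Ron.
Valid on: (F3).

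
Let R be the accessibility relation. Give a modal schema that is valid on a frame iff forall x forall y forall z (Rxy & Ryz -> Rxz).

□q → □□q

The condition is transitivity. The 4 schema □q → □□q defines it.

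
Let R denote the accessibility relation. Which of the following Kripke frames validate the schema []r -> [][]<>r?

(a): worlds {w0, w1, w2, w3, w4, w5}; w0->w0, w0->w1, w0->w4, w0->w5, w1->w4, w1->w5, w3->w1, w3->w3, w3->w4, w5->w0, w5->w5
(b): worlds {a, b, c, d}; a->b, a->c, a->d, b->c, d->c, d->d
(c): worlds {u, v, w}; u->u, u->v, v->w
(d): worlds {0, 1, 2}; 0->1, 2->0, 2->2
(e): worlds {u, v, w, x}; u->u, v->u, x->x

(e)

The schema corresponds to a generalized confluence (Geach) condition: forall x forall z (x R^2 z -> exists w (xRw & zRw)).
(a): fails — w0R²w4 but no w with w0Rw and w4Rw.
(b): fails — aR²c but no w with aRw and cRw.
(c): fails — uR²v but no t with uRt and vRt.
(d): fails — 2R²0 but no w with 2Rw and 0Rw.
(e): satisfies the condition.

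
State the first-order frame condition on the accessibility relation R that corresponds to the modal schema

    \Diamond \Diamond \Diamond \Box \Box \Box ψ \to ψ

This is a Sahlqvist (Geach-type) schema ◇^3□^3ψ → □^0◇^0ψ.
Minimal-valuation argument: fix x; take any y with xR^3y and any z with xR^0z. Set V(ψ) to the set of worlds R-reachable from y in exactly 3 steps. Then □^3ψ holds at y, so the antecedent holds at x; validity forces ◇^0ψ at z, giving a w with zR^0w and yR^3w.
First-order correspondent: \forall x \forall y (x R^3 y \to \exists w (y R^3 w \wedge x = w)).

\forall x \forall y (x R^3 y \to \exists w (y R^3 w \wedge x = w))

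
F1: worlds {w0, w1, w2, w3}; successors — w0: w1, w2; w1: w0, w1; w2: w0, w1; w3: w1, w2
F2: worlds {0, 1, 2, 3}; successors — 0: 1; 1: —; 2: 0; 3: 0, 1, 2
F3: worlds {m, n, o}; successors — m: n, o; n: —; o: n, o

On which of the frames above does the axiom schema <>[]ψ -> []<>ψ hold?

F1

The schema corresponds to convergence: forall x forall y forall z (Rxy & Rxz -> exists w (Ryw & Rzw)).
F1: ✓.
F2: fails — R01 and R01 but 1 and 1 have no common successor.
F3: fails — Rmo and Rmn but o and n have no common successor.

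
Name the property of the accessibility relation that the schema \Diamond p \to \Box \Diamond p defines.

the Euclidean property: \forall x \forall y \forall z (Rxy \wedge Rxz \to Ryz)

Suppose ◇p→□◇p is valid. Take Rxy, Rxz and set V(p)={y}. Then ◇p at x, so □◇p at x, so ◇p at z, so some w with Rzw has p; w=y, i.e. Rzy. By symmetry of the argument, Ryz.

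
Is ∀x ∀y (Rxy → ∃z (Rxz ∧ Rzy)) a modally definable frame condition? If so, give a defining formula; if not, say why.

Definable; □□q → □q defines it

Yes: it is density, defined by the C4 schema □□q → □q.
Suppose □□q→□q is valid. Take Rxy and set V(q)={w : xR²w}. Then □□q at x, so □q at x, so q at y, i.e. ∃z(Rxz∧Rzy).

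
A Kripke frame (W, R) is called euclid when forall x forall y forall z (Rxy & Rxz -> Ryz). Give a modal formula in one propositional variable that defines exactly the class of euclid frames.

◇q → □◇q

A defining formula is ◇q → □◇q (the 5 axiom).
Suppose ◇q→□◇q is valid. Take Rxy, Rxz and set V(q)={y}. Then ◇q at x, so □◇q at x, so ◇q at z, so some w with Rzw has q; w=y, i.e. Rzy. By symmetry of the argument, Ryz.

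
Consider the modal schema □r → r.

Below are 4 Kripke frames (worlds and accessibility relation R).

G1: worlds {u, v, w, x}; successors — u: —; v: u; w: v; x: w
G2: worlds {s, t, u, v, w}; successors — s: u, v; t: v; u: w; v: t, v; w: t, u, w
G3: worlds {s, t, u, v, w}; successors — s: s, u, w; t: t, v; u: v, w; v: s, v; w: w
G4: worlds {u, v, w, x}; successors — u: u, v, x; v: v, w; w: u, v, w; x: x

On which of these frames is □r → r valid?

G4

The schema corresponds to reflexivity: ∀x Rxx.
G1: fails — world u does not see itself.
G2: fails — world s does not see itself.
G3: fails — world u does not see itself.
G4: ✓.
Valid on: G4.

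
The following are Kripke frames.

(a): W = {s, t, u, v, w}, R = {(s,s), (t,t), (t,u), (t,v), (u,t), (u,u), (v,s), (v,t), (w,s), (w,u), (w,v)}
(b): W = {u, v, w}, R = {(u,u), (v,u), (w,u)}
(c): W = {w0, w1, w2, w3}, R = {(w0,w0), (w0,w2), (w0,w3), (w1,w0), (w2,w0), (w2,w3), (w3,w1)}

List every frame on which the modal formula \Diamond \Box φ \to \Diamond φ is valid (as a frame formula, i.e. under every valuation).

(a), (b)

The schema corresponds to a generalized confluence (Geach) condition: \forall x \forall y (xRy \to \exists w (yRw \wedge xRw)).
(a): condition met.
(b): condition met.
(c): fails — w0Rw3 but no w with w3Rw and w0Rw.
Valid on: (a), (b).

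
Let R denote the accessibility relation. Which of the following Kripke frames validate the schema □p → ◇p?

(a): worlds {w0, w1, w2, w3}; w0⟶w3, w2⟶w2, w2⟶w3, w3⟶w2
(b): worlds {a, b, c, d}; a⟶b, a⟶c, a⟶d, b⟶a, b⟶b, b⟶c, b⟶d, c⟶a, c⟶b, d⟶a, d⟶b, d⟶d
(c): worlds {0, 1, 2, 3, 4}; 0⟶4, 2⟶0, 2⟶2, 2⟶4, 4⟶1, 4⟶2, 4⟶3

This is the axiom for seriality; its first-order frame correspondent is ∀x ∃y Rxy.
(a): fails — world w1 has no successor.
(b): holds.
(c): fails — world 1 has no successor.

(b)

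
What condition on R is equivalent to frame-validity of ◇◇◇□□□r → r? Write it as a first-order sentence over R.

∀x ∀y (xR³y → ∃w (yR³w ∧ x = w))

This is a Sahlqvist (Geach-type) schema ◇^3□^3r → □^0◇^0r.
Minimal-valuation argument: fix x; take any y with xR^3y and any z with xR^0z. Set V(r) to the set of worlds R-reachable from y in exactly 3 steps. Then □^3r holds at y, so the antecedent holds at x; validity forces ◇^0r at z, giving a w with zR^0w and yR^3w.
First-order correspondent: ∀x ∀y (xR³y → ∃w (yR³w ∧ x = w)).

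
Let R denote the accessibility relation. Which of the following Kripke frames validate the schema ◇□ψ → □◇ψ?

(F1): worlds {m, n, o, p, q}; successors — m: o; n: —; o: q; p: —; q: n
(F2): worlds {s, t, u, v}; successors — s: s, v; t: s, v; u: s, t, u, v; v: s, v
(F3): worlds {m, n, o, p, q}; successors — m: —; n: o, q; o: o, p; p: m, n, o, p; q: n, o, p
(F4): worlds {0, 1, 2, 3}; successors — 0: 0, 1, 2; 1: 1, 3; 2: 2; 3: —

(F2)

This is the axiom for convergence; its first-order frame correspondent is ∀x ∀y ∀z (Rxy ∧ Rxz → ∃w (Ryw ∧ Rzw)).
(F1): fails — Rqn and Rqn but n and n have no common successor.
(F2): satisfies the condition.
(F3): fails — Rpm and Rpm but m and m have no common successor.
(F4): fails — R02 and R01 but 2 and 1 have no common successor.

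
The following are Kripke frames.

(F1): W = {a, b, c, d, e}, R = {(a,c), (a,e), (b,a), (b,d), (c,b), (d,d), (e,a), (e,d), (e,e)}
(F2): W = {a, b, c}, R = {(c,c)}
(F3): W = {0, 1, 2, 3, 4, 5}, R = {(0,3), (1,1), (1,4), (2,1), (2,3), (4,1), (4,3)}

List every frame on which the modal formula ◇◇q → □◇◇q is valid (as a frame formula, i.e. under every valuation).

Frame correspondent (Sahlqvist): ∀x ∀y ∀z ((xR²y ∧ xRz) → ∃w (y = w ∧ zR²w)) — i.e. a generalized confluence (Geach) condition.
(F1): fails — aR²b, aRc but no w with b=w and cR²w.
(F2): ✓.
(F3): fails — 1R²3, 1R4 but no w with 3=w and 4R²w.

(F2)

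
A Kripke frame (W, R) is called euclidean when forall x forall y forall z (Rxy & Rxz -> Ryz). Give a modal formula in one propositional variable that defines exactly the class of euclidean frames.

A defining formula is ◇q → □◇q (the 5 axiom).
Suppose ◇q→□◇q is valid. Take Rxy, Rxz and set V(q)={y}. Then ◇q at x, so □◇q at x, so ◇q at z, so some w with Rzw has q; w=y, i.e. Rzy. By symmetry of the argument, Ryz.

◇q → □◇q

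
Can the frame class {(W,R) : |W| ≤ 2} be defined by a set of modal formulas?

Modal frame validity is preserved under disjoint unions.
Any modal formula valid on each of 3 disjoint one-world frames is valid on their disjoint union (validity is preserved under disjoint unions). Each one-world frame has |W|=1≤2, but the union has |W|=3.
So the class is not modally definable.

Not modally definable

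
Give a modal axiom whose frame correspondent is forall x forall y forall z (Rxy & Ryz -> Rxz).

A defining formula is □p → □□p (the 4 axiom).

□p → □□p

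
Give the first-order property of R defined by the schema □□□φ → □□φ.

This is a Sahlqvist (Geach-type) schema ◇^0□^3φ → □^2◇^0φ.
Minimal-valuation argument: fix x; take any y with xR^0y and any z with xR^2z. Set V(φ) to the set of worlds R-reachable from y in exactly 3 steps. Then □^3φ holds at y, so the antecedent holds at x; validity forces ◇^0φ at z, giving a w with zR^0w and yR^3w.
First-order correspondent: ∀x ∀z (xR²z → ∃w (xR³w ∧ z = w)).

∀x ∀z (xR²z → ∃w (xR³w ∧ z = w))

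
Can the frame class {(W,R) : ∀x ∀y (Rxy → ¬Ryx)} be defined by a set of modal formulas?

Not modally definable

Modal frame validity is preserved under surjective bounded morphisms.
The 3-cycle (worlds a,b,c with a→b→c→a) is asymmetric. Mapping every world to a single reflexive point • is a surjective bounded morphism, and the reflexive point is not asymmetric (R•• but asymmetry requires ¬R••).
So the class is not modally definable.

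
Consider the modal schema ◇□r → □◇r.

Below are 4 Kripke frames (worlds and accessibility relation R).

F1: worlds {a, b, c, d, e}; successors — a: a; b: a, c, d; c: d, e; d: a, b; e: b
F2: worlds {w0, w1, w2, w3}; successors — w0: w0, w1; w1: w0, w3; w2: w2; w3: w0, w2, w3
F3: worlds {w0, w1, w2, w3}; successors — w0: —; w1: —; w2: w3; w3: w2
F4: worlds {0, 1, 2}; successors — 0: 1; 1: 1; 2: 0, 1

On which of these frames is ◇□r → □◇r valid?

This is the axiom for convergence; its first-order frame correspondent is ∀x ∀y ∀z (Rxy ∧ Rxz → ∃w (Ryw ∧ Rzw)).
F1: fails — Rbc and Rba but c and a have no common successor.
F2: fails — Rw3w2 and Rw3w0 but w2 and w0 have no common successor.
F3: holds.
F4: holds.

F3, F4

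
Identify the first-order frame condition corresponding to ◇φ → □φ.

This is the CD axiom.
Its frame correspondent is partial functionality — ∀x ∀y ∀z (Rxy ∧ Rxz → y = z).

partial functionality: ∀x ∀y ∀z (Rxy ∧ Rxz → y = z)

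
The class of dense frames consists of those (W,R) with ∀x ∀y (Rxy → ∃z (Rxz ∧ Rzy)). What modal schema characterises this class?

□□s → □s

The condition is density. The C4 schema □□s → □s defines it.
Suppose □□s→□s is valid. Take Rxy and set V(s)={w : xR²w}. Then □□s at x, so □s at x, so s at y, i.e. ∃z(Rxz∧Rzy).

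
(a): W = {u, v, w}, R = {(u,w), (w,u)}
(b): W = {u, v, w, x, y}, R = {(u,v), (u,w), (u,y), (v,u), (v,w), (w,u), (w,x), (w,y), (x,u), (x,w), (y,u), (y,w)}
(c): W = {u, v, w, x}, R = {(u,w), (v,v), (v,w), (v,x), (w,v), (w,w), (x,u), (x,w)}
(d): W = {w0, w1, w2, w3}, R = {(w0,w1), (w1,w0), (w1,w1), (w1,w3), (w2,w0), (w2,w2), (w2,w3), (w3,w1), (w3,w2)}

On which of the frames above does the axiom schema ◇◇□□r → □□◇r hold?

Frame correspondent (Sahlqvist): ∀x ∀y ∀z ((xR²y ∧ xR²z) → ∃w (yR²w ∧ zRw)) — i.e. a generalized confluence (Geach) condition.
(a): fails — uR²u, uR²u but no t with uR²t and uRt.
(b): holds.
(c): holds.
(d): holds.

(b), (c), (d)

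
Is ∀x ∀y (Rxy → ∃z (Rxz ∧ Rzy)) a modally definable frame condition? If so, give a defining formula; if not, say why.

Yes, by □□r → □r

This is a Sahlqvist condition; the C4 axiom □□r → □r defines it.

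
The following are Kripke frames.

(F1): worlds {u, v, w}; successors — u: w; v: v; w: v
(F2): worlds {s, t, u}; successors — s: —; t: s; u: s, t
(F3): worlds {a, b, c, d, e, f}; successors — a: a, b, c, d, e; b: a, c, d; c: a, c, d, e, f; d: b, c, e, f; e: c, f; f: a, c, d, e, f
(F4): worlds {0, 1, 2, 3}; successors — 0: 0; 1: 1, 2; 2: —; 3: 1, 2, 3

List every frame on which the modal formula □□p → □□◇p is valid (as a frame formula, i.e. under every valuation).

(F1), (F3)

Frame correspondent (Sahlqvist): ∀x ∀z (xR²z → ∃w (xR²w ∧ zRw)) — i.e. a generalized confluence (Geach) condition.
(F1): holds.
(F2): fails — uR²s but no w with uR²w and sRw.
(F3): holds.
(F4): fails — 1R²2 but no w with 1R²w and 2Rw.
Valid on: (F1), (F3).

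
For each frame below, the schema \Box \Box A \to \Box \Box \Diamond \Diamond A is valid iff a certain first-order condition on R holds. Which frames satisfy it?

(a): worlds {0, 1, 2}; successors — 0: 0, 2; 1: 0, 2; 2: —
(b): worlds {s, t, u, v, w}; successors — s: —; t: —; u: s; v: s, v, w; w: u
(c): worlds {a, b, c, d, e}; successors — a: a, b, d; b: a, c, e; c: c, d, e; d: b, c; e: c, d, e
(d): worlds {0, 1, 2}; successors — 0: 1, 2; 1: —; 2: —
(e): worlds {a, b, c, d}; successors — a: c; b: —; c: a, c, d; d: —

(c), (d)

This is the axiom for a generalized confluence (Geach) condition; its first-order frame correspondent is \forall x \forall z (x R^2 z \to \exists w (x R^2 w \wedge z R^2 w)).
(a): fails — 0R²2 but no w with 0R²w and 2R²w.
(b): fails — vR²s but no w* with vR²w* and sR²w*.
(c): condition met.
(d): condition met.
(e): fails — aR²d but no w with aR²w and dR²w.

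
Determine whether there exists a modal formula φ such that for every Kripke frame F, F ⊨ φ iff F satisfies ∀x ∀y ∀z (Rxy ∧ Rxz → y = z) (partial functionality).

Yes: it is partial functionality, defined by the CD schema ◇q → □q.
Suppose ◇q→□q is valid. Take Rxy, Rxz and set V(q)={y}. Then ◇q at x, so □q at x, so q at z, i.e. z=y.

Definable; ◇q → □q defines it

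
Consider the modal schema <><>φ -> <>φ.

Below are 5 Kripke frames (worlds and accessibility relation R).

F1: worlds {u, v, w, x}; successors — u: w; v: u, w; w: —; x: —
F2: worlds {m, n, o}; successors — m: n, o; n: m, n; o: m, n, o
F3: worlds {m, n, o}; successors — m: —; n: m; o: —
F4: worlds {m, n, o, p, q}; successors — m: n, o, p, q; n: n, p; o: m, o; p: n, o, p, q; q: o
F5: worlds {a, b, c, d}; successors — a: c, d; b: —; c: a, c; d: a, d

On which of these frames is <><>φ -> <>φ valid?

F1, F3

The schema corresponds to transitivity: forall x forall y forall z (Rxy & Ryz -> Rxz).
F1: condition met.
F2: fails — Rmo and Rom but not Rmm.
F3: condition met.
F4: fails — Rom and Rmq but not Roq.
F5: fails — Rac and Rca but not Raa.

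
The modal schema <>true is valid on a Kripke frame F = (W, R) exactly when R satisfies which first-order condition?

seriality: forall x exists y Rxy

◇⊤ holds at w iff w has a successor, so frame-validity of ◇⊤ is exactly seriality. Equivalently via □ψ → ◇ψ:
Suppose □ψ→◇ψ is valid. At any x set V(ψ)=W. Then □ψ at x, so ◇ψ at x, so x has a successor.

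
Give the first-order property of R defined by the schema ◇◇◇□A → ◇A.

This is a Sahlqvist (Geach-type) schema ◇^3□^1A → □^0◇^1A.
First-order correspondent: ∀x ∀y (xR³y → ∃w (yRw ∧ xRw)).

∀x ∀y (xR³y → ∃w (yRw ∧ xRw))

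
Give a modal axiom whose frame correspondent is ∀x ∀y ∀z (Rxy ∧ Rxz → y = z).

This is partial functionality; the standard corresponding axiom is CD: ◇r → □r.
Suppose ◇r→□r is valid. Take Rxy, Rxz and set V(r)={y}. Then ◇r at x, so □r at x, so r at z, i.e. z=y.

◇r → □r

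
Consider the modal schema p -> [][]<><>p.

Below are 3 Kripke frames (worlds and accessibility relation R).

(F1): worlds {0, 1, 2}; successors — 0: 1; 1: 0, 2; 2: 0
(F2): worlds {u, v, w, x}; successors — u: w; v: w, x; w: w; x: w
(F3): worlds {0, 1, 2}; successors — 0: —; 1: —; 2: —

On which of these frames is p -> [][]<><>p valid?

(F3)

This is the axiom for a generalized confluence (Geach) condition; its first-order frame correspondent is forall x forall z (x R^2 z -> exists w (x = w & z R^2 w)).
(F1): fails — 0R²2 but no w with 0=w and 2R²w.
(F2): fails — uR²w but no t with u=t and wR²t.
(F3): ✓.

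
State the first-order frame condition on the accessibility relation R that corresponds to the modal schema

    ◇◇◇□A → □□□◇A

∀x ∀y ∀z ((xR³y ∧ xR³z) → ∃w (yRw ∧ zRw))

This is a Sahlqvist (Geach-type) schema ◇^3□^1A → □^3◇^1A.
First-order correspondent: ∀x ∀y ∀z ((xR³y ∧ xR³z) → ∃w (yRw ∧ zRw)).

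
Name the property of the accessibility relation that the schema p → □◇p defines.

Suppose p→□◇p is valid. Take Rxy and set V(p)={x}. Then p at x, so □◇p at x, so ◇p at y, so some z with Ryz has p; z=x, i.e. Ryx.
The converse is a direct semantic check.
So the correspondent is symmetry.

symmetry: ∀x ∀y (Rxy → Ryx)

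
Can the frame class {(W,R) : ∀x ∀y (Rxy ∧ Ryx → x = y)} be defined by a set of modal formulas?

Any modally definable frame class is closed under surjective bounded morphisms.
The 4-cycle (worlds s,t,u,v with s→t→u→v→s) is antisymmetric. Sending even-indexed worlds to • and odd-indexed worlds to ∘ is a surjective bounded morphism onto the two-world frame with •↔∘, which is not antisymmetric.
So the class is not modally definable.

Not modally definable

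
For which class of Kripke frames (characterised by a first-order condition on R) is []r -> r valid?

reflexivity

This is the T axiom.
It corresponds to reflexivity: forall x Rxx.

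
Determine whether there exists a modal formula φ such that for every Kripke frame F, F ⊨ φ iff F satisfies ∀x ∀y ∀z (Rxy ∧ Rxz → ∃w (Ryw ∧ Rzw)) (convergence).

Yes, by ◇□q → □◇q

The condition is convergence. A defining modal formula is ◇□q → □◇q.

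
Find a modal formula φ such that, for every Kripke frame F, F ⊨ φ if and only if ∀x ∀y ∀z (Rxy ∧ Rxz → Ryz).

◇p → □◇p

A defining formula is ◇p → □◇p (the 5 axiom).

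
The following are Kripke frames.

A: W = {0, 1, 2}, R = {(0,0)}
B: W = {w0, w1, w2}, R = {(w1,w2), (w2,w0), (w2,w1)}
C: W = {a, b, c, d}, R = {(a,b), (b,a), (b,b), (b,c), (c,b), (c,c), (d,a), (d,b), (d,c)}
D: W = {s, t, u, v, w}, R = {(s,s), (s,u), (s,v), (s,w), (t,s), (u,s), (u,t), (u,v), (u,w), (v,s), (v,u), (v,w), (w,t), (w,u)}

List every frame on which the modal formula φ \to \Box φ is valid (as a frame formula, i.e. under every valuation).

A

This is the axiom for a generalized confluence (Geach) condition; its first-order frame correspondent is \forall x \forall z (xRz \to \exists w (x = w \wedge z = w)).
A: condition met.
B: fails — w1Rw2 but w1 ≠ w2.
C: fails — aRb but a ≠ b.
D: fails — sRu but s ≠ u.
Valid on: A.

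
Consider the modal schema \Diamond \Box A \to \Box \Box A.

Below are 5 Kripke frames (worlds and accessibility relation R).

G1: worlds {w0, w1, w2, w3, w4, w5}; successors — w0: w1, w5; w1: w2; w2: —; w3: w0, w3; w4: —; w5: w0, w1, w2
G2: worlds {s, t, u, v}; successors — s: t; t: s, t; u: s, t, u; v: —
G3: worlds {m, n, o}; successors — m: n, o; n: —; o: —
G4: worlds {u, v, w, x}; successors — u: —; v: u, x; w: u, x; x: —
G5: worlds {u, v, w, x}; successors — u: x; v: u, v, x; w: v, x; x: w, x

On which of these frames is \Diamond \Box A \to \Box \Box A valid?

G3, G4

This is the axiom for a generalized confluence (Geach) condition; its first-order frame correspondent is \forall x \forall y \forall z ((xRy \wedge x R^2 z) \to \exists w (yRw \wedge z = w)).
G1: fails — w0Rw1, w0R²w0 but no w with w1Rw and w0=w.
G2: fails — tRs, tR²s but no w with sRw and s=w.
G3: condition met.
G4: condition met.
G5: fails — vRu, vR²u but no t with uRt and u=t.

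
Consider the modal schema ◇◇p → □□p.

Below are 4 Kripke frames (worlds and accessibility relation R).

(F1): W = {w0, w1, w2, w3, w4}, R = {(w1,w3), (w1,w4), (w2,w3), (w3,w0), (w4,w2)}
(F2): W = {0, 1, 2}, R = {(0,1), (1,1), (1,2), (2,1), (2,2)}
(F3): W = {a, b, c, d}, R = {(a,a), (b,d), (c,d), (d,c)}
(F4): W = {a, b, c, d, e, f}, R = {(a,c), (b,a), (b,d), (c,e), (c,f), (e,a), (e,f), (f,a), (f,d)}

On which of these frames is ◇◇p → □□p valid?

This is the axiom for a generalized confluence (Geach) condition; its first-order frame correspondent is ∀x ∀y ∀z ((xR²y ∧ xR²z) → ∃w (y = w ∧ z = w)).
(F1): fails — w1R²w0, w1R²w2 but w0 ≠ w2.
(F2): fails — 0R²1, 0R²2 but 1 ≠ 2.
(F3): condition met.
(F4): fails — aR²e, aR²f but e ≠ f.

(F3)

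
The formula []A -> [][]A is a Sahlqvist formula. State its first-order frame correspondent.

Suppose □A→□□A is valid. Take Rxy, Ryz and set V(A)={w : Rxw}. Then □A at x, so □□A at x, so □A at y, so A at z, i.e. Rxz.
Conversely, on a frame with transitivity the schema holds at every world under every valuation.
Frame condition: forall x forall y forall z (Rxy & Ryz -> Rxz).

transitivity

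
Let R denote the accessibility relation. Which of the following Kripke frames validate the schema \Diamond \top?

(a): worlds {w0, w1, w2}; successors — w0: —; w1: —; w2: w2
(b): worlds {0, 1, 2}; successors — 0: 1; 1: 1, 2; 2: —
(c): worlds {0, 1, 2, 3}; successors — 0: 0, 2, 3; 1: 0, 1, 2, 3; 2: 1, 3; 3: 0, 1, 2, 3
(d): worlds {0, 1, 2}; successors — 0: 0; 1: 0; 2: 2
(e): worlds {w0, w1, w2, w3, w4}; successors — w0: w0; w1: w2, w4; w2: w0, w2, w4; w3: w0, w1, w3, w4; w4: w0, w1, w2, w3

The schema corresponds to seriality: \forall x \exists y Rxy.
(a): fails — world w0 has no successor.
(b): fails — world 2 has no successor.
(c): satisfies the condition.
(d): satisfies the condition.
(e): satisfies the condition.

(c), (d), (e)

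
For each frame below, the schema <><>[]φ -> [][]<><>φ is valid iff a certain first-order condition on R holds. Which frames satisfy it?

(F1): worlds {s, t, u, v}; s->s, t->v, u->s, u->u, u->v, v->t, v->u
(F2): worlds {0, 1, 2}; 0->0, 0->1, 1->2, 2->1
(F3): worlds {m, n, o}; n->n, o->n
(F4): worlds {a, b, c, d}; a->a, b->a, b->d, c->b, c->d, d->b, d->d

Frame correspondent (Sahlqvist): forall x forall y forall z ((x R^2 y & x R^2 z) -> exists w (yRw & z R^2 w)) — i.e. a generalized confluence (Geach) condition.
(F1): fails — tR²t, tR²t but no w with tRw and tR²w.
(F2): fails — 0R²0, 0R²2 but no w with 0Rw and 2R²w.
(F3): satisfies the condition.
(F4): fails — bR²d, bR²a but no w with dRw and aR²w.

(F3)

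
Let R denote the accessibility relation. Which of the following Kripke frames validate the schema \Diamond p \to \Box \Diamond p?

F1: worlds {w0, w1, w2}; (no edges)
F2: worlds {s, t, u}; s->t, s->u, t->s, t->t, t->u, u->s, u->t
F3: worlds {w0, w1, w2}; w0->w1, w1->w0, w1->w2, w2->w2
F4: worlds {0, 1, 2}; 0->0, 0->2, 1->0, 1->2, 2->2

F1

The schema corresponds to the Euclidean property: \forall x \forall y \forall z (Rxy \wedge Rxz \to Ryz).
F1: ✓.
F2: fails — Rsu and Rsu but not Ruu.
F3: fails — Rw0w1 and Rw0w1 but not Rw1w1.
F4: fails — R02 and R00 but not R20.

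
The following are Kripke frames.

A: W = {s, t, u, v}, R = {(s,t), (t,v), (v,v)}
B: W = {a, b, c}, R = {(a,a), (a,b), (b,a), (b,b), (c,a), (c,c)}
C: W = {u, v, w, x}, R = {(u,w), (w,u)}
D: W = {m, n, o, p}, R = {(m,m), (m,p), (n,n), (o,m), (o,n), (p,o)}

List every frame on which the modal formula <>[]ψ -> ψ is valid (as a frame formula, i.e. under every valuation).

Frame correspondent (Sahlqvist): forall x forall y (Rxy -> Ryx) — i.e. symmetry.
A: fails — Rtv but not Rvt.
B: fails — Rca but not Rac.
C: holds.
D: fails — Rom but not Rmo.

C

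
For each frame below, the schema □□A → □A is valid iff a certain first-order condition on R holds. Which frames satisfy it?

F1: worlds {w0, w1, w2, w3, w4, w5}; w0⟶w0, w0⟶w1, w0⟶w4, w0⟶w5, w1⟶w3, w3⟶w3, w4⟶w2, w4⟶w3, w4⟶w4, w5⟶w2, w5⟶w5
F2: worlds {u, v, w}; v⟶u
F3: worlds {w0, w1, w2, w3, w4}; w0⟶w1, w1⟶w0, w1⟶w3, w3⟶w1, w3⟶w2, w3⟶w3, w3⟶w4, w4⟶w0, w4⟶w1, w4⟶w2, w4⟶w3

Frame correspondent (Sahlqvist): ∀x ∀y (Rxy → ∃z (Rxz ∧ Rzy)) — i.e. density.
F1: holds.
F2: fails — Rvu but no z with Rvz and Rzu.
F3: fails — Rw1w0 but no z with Rw1z and Rzw0.
Valid on: F1.

F1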